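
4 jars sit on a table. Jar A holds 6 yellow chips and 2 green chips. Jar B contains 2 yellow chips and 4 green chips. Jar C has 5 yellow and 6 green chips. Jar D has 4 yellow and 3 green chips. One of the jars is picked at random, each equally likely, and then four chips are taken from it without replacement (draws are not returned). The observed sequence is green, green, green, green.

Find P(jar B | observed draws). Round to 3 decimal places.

The likelihood of the observed sequence under each hypothesis: P(data | jar A) = (2/8)(1/7)(0/6) = 0; P(data | jar B) = (4/6)(3/5)(2/4)(1/3) = 0.066667; P(data | jar C) = (6/11)(5/10)(4/9)(3/8) = 0.045455; P(data | jar D) = (3/7)(2/6)(1/5)(0/4) = 0.
Weighting by the prior gives 1/4 · 0 = 0, 1/4 · 0.066667 = 0.016667, 1/4 · 0.045455 = 0.011364, 1/4 · 0 = 0; these sum to 0.02803.
Hence P(jar B | data) = (0.016667) / (0.02803) = 0.59459.

0.595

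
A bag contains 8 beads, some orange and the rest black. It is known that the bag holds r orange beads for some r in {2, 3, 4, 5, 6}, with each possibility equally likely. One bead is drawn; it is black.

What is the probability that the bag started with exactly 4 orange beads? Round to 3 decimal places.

The likelihood of this draw under each hypothesis: P(data | r = 2) = (6/8) = 3/4; P(data | r = 3) = (5/8) = 5/8; P(data | r = 4) = (4/8) = 1/2; P(data | r = 5) = (3/8) = 3/8; P(data | r = 6) = (2/8) = 1/4.
Multiplying each by its prior: 1/5 · 3/4 = 3/20, 1/5 · 5/8 = 1/8, 1/5 · 1/2 = 1/10, 1/5 · 3/8 = 3/40, 1/5 · 1/4 = 1/20; summing to 1/2.
By Bayes' rule, P(r = 4 | data) = (1/10) / (1/2) = 1/5.

0.200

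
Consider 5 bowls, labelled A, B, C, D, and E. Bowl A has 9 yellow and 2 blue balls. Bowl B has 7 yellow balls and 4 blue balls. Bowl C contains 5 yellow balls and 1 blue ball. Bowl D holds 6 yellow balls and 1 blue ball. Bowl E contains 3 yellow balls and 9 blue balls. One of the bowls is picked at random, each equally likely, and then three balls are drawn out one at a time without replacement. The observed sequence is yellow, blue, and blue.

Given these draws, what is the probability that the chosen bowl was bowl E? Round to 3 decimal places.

0.614

Compute the likelihood of the observed sequence for each case: P(data | bowl A) = (9/11)(2/10)(1/9) = 1/55; P(data | bowl B) = (7/11)(4/10)(3/9) = 14/165; P(data | bowl C) = (5/6)(1/5)(0/4) = 0; P(data | bowl D) = (6/7)(1/6)(0/5) = 0; P(data | bowl E) = (3/12)(9/11)(8/10) = 9/55.
Weighting by the prior gives 1/5 · 1/55 = 1/275, 1/5 · 14/165 = 14/825, 1/5 · 0 = 0, 1/5 · 0 = 0, 1/5 · 9/55 = 9/275; these sum to 4/75.
Therefore the posterior P(bowl E | data) = (9/275) / (4/75) = 27/44.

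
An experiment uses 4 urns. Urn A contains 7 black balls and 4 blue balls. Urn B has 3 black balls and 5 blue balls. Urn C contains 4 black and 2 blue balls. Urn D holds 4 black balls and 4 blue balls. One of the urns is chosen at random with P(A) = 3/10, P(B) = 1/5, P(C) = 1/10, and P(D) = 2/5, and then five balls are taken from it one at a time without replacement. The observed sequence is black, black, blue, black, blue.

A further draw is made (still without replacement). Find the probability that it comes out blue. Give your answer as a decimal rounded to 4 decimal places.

For each hypothesis, P(data | H) works out to: P(data | urn A) = (7/11)(6/10)(4/9)(5/8)(3/7) = 0.045455; P(data | urn B) = (3/8)(2/7)(5/6)(1/5)(4/4) = 0.017857; P(data | urn C) = (4/6)(3/5)(2/4)(2/3)(1/2) = 0.066667; P(data | urn D) = (4/8)(3/7)(4/6)(2/5)(3/4) = 0.042857.
Multiplying each by its prior: 3/10 · 0.045455 = 0.013636, 1/5 · 0.017857 = 0.0035714, 1/10 · 0.066667 = 0.0066667, 2/5 · 0.042857 = 0.017143; these sum to 0.041017.
The posterior is then P(urn A | data) = 0.33245, P(urn B | data) = 0.087071, P(urn C | data) = 0.16253, P(urn D | data) = 0.41794.
So P(blue next | data) = Σ P(blue next | H) P(H | data) = (1/3)(0.33245) + (1)(0.087071) + (0)(0.16253) + (2/3)(0.41794) = 0.47652.

0.4765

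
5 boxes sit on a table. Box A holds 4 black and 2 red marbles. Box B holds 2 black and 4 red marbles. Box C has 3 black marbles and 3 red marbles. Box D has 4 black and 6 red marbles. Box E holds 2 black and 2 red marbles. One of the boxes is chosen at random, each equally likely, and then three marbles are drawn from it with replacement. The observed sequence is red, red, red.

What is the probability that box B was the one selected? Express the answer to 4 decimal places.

0.3707

For each hypothesis, P(data | H) works out to: P(data | box A) = (2/6)(2/6)(2/6) = 0.037037; P(data | box B) = (4/6)(4/6)(4/6) = 0.2963; P(data | box C) = (3/6)(3/6)(3/6) = 0.125; P(data | box D) = (6/10)(6/10)(6/10) = 0.216; P(data | box E) = (2/4)(2/4)(2/4) = 0.125.
Multiplying each by its prior: 1/5 · 0.037037 = 0.0074074, 1/5 · 0.2963 = 0.059259, 1/5 · 0.125 = 0.025, 1/5 · 0.216 = 0.0432, 1/5 · 0.125 = 0.025; these sum to 0.15987.
Hence P(box B | data) = (0.059259) / (0.15987) = 0.37068.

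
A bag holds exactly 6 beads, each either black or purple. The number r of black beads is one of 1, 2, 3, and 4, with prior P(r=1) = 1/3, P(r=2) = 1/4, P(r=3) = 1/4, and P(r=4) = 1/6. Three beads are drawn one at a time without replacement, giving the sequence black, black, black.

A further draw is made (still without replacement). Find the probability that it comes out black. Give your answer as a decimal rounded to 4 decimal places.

0.2424

For each hypothesis, P(data | H) works out to: P(data | r = 1) = (1/6)(0/5) = 0; P(data | r = 2) = (2/6)(1/5)(0/4) = 0; P(data | r = 3) = (3/6)(2/5)(1/4) = 1/20; P(data | r = 4) = (4/6)(3/5)(2/4) = 1/5.
Multiplying each by its prior: 1/3 · 0 = 0, 1/4 · 0 = 0, 1/4 · 1/20 = 1/80, 1/6 · 1/5 = 1/30; these sum to 11/240.
The posterior is then P(r = 1 | data) = 0, P(r = 2 | data) = 0, P(r = 3 | data) = 3/11, P(r = 4 | data) = 8/11.
So P(black next | data) = Σ P(black next | H) P(H | data) = (0)(3/11) + (1/3)(8/11) = 8/33.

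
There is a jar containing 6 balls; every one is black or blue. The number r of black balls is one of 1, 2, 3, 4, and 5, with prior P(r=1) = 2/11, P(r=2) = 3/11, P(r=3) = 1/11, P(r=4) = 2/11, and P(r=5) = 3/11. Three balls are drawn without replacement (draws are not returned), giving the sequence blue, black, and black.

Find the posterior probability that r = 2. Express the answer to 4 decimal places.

0.1600

Under each hypothesis, the probability of the observed sequence is: P(data | r = 1) = (5/6)(1/5)(0/4) = 0; P(data | r = 2) = (4/6)(2/5)(1/4) = 1/15; P(data | r = 3) = (3/6)(3/5)(2/4) = 3/20; P(data | r = 4) = (2/6)(4/5)(3/4) = 1/5; P(data | r = 5) = (1/6)(5/5)(4/4) = 1/6.
Weighting by the prior gives 2/11 · 0 = 0, 3/11 · 1/15 = 1/55, 1/11 · 3/20 = 3/220, 2/11 · 1/5 = 2/55, 3/11 · 1/6 = 1/22; with total 5/44.
By Bayes' rule, P(r = 2 | data) = (1/55) / (5/44) = 4/25.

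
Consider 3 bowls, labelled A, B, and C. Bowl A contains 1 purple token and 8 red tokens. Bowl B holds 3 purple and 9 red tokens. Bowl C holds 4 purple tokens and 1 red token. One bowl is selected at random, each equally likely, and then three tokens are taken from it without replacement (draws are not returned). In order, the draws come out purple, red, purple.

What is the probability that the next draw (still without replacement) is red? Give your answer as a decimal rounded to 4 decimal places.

0.1509

Compute the likelihood of the observed sequence for each case: P(data | bowl A) = (1/9)(8/8)(0/7) = 0; P(data | bowl B) = (3/12)(9/11)(2/10) = 9/220; P(data | bowl C) = (4/5)(1/4)(3/3) = 1/5.
Multiplying each by its prior: 1/3 · 0 = 0, 1/3 · 9/220 = 3/220, 1/3 · 1/5 = 1/15; these sum to 53/660.
The posterior is then P(bowl A | data) = 0, P(bowl B | data) = 9/53, P(bowl C | data) = 44/53.
So P(red next | data) = Σ P(red next | H) P(H | data) = (8/9)(9/53) + (0)(44/53) = 8/53.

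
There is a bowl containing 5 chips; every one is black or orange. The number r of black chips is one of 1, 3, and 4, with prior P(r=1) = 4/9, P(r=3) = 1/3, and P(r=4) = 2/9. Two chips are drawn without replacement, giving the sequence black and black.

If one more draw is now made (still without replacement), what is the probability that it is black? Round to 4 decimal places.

0.5238

The likelihood of the observed sequence under each hypothesis: P(data | r = 1) = (1/5)(0/4) = 0; P(data | r = 3) = (3/5)(2/4) = 3/10; P(data | r = 4) = (4/5)(3/4) = 3/5.
Weighting by the prior gives 4/9 · 0 = 0, 1/3 · 3/10 = 1/10, 2/9 · 3/5 = 2/15; these sum to 7/30.
Dividing through by the total gives posterior P(r = 1 | data) = 0, P(r = 3 | data) = 3/7, P(r = 4 | data) = 4/7.
So P(black next | data) = Σ P(black next | H) P(H | data) = (1/3)(3/7) + (2/3)(4/7) = 11/21.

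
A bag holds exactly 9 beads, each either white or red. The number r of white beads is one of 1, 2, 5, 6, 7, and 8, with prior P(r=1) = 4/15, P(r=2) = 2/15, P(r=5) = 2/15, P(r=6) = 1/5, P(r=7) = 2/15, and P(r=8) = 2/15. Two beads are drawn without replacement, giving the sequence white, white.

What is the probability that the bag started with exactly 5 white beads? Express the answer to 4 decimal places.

0.1212

Compute the likelihood of the observed sequence for each case: P(data | r = 1) = (1/9)(0/8) = 0; P(data | r = 2) = (2/9)(1/8) = 1/36; P(data | r = 5) = (5/9)(4/8) = 5/18; P(data | r = 6) = (6/9)(5/8) = 5/12; P(data | r = 7) = (7/9)(6/8) = 7/12; P(data | r = 8) = (8/9)(7/8) = 7/9.
Weighting by the prior gives 4/15 · 0 = 0, 2/15 · 1/36 = 1/270, 2/15 · 5/18 = 1/27, 1/5 · 5/12 = 1/12, 2/15 · 7/12 = 7/90, 2/15 · 7/9 = 14/135; summing to 11/36.
Therefore the posterior P(r = 5 | data) = (1/27) / (11/36) = 4/33.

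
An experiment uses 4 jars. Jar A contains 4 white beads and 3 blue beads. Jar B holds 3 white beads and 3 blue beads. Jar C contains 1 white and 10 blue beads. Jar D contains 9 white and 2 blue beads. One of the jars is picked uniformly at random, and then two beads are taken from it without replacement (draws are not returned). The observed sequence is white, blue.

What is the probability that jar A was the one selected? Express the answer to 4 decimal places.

0.3400

For each hypothesis, P(data | H) works out to: P(data | jar A) = (4/7)(3/6) = 0.28571; P(data | jar B) = (3/6)(3/5) = 0.3; P(data | jar C) = (1/11)(10/10) = 0.090909; P(data | jar D) = (9/11)(2/10) = 0.16364.
Multiplying each by its prior: 1/4 · 0.28571 = 0.071429, 1/4 · 0.3 = 0.075, 1/4 · 0.090909 = 0.022727, 1/4 · 0.16364 = 0.040909; with total 0.21006.
So P(jar A | data) = (0.071429) / (0.21006) = 0.34003.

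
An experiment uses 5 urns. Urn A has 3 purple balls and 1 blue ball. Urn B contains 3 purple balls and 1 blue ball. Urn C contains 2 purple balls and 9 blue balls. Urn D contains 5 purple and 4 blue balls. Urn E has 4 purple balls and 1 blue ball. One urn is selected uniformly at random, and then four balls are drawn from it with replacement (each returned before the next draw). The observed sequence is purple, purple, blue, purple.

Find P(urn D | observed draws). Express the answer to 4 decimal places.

The likelihood of the observed sequence under each hypothesis: P(data | urn A) = (3/4)(3/4)(1/4)(3/4) = 0.10547; P(data | urn B) = (3/4)(3/4)(1/4)(3/4) = 0.10547; P(data | urn C) = (2/11)(2/11)(9/11)(2/11) = 0.0049177; P(data | urn D) = (5/9)(5/9)(4/9)(5/9) = 0.076208; P(data | urn E) = (4/5)(4/5)(1/5)(4/5) = 0.1024.
Multiplying each by its prior: 1/5 · 0.10547 = 0.021094, 1/5 · 0.10547 = 0.021094, 1/5 · 0.0049177 = 0.00098354, 1/5 · 0.076208 = 0.015242, 1/5 · 0.1024 = 0.02048; summing to 0.078893.
By Bayes' rule, P(urn D | data) = (0.015242) / (0.078893) = 0.19319.

0.1932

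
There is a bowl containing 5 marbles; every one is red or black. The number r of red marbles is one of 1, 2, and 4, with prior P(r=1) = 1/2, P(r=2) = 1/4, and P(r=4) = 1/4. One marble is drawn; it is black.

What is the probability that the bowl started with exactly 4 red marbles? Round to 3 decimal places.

Under each hypothesis, the probability of this draw is: P(data | r = 1) = (4/5) = 4/5; P(data | r = 2) = (3/5) = 3/5; P(data | r = 4) = (1/5) = 1/5.
The prior-weighted likelihoods are 1/2 · 4/5 = 2/5, 1/4 · 3/5 = 3/20, 1/4 · 1/5 = 1/20; with total 3/5.
So P(r = 4 | data) = (1/20) / (3/5) = 1/12.

0.083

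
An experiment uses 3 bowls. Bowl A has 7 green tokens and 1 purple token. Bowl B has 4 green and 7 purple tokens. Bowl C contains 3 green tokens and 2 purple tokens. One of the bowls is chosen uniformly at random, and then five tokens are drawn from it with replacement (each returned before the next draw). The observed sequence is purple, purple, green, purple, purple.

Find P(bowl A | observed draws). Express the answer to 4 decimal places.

Compute the likelihood of the observed sequence for each case: P(data | bowl A) = (1/8)(1/8)(7/8)(1/8)(1/8) = 0.00021362; P(data | bowl B) = (7/11)(7/11)(4/11)(7/11)(7/11) = 0.059633; P(data | bowl C) = (2/5)(2/5)(3/5)(2/5)(2/5) = 0.01536.
Multiplying each by its prior: 1/3 · 0.00021362 = 7.1208e-05, 1/3 · 0.059633 = 0.019878, 1/3 · 0.01536 = 0.00512; summing to 0.025069.
So P(bowl A | data) = (7.1208e-05) / (0.025069) = 0.0028405.

0.0028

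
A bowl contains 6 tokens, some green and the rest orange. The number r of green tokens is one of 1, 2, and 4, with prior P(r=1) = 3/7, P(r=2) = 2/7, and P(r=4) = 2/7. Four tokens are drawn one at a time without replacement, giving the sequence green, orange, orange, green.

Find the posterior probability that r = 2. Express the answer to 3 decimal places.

0.500

Under each hypothesis, the probability of the observed sequence is: P(data | r = 1) = (1/6)(5/5)(4/4)(0/3) = 0; P(data | r = 2) = (2/6)(4/5)(3/4)(1/3) = 1/15; P(data | r = 4) = (4/6)(2/5)(1/4)(3/3) = 1/15.
Multiplying each by its prior: 3/7 · 0 = 0, 2/7 · 1/15 = 2/105, 2/7 · 1/15 = 2/105; these sum to 4/105.
Hence P(r = 2 | data) = (2/105) / (4/105) = 1/2.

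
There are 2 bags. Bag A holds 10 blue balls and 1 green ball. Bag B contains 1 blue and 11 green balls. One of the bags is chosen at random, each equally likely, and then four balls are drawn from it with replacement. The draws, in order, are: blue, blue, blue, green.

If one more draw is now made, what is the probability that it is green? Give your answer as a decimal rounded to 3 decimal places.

0.097

Under each hypothesis, the probability of the observed sequence is: P(data | bag A) = (10/11)(10/11)(10/11)(1/11) = 0.068301; P(data | bag B) = (1/12)(1/12)(1/12)(11/12) = 0.00053048.
The prior-weighted likelihoods are 1/2 · 0.068301 = 0.034151, 1/2 · 0.00053048 = 0.00026524; summing to 0.034416.
The posterior is then P(bag A | data) = 0.99229, P(bag B | data) = 0.0077069.
So P(green next | data) = Σ P(green next | H) P(H | data) = (1/11)(0.99229) + (11/12)(0.0077069) = 0.097273.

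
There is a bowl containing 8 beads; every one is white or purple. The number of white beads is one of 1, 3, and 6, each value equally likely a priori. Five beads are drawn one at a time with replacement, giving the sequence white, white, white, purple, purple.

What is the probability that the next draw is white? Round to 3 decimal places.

Compute the likelihood of the observed sequence for each case: P(data | r = 1) = (1/8)(1/8)(1/8)(7/8)(7/8) = 0.0014954; P(data | r = 3) = (3/8)(3/8)(3/8)(5/8)(5/8) = 0.020599; P(data | r = 6) = (6/8)(6/8)(6/8)(2/8)(2/8) = 0.026367.
Multiplying each by its prior: 1/3 · 0.0014954 = 0.00049845, 1/3 · 0.020599 = 0.0068665, 1/3 · 0.026367 = 0.0087891; with total 0.016154.
Dividing through by the total gives posterior P(r = 1 | data) = 0.030856, P(r = 3 | data) = 0.42506, P(r = 6 | data) = 0.54408.
The predictive probability is P(white next | data) = (1/8)(0.030856) + (3/8)(0.42506) + (3/4)(0.54408) = 0.57132.

0.571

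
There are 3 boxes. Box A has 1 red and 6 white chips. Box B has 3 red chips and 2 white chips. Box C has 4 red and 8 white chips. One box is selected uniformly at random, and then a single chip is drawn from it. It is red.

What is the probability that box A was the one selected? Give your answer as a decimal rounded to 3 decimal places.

The likelihood of this draw under each hypothesis: P(data | box A) = (1/7) = 1/7; P(data | box B) = (3/5) = 3/5; P(data | box C) = (4/12) = 1/3.
Weighting by the prior gives 1/3 · 1/7 = 1/21, 1/3 · 3/5 = 1/5, 1/3 · 1/3 = 1/9; with total 113/315.
So P(box A | data) = (1/21) / (113/315) = 15/113.

0.133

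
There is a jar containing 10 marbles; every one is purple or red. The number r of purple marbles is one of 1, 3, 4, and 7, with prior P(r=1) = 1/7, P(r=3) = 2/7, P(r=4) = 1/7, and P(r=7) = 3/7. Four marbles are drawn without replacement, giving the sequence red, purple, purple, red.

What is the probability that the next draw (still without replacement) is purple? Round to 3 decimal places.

0.515

For each hypothesis, P(data | H) works out to: P(data | r = 1) = (9/10)(1/9)(0/8) = 0; P(data | r = 3) = (7/10)(3/9)(2/8)(6/7) = 1/20; P(data | r = 4) = (6/10)(4/9)(3/8)(5/7) = 1/14; P(data | r = 7) = (3/10)(7/9)(6/8)(2/7) = 1/20.
Multiplying each by its prior: 1/7 · 0 = 0, 2/7 · 1/20 = 1/70, 1/7 · 1/14 = 1/98, 3/7 · 1/20 = 3/140; summing to 9/196.
Normalising, the posterior is P(r = 1 | data) = 0, P(r = 3 | data) = 14/45, P(r = 4 | data) = 2/9, P(r = 7 | data) = 7/15.
Averaging over the posterior, P(purple next | data) = (1/6)(14/45) + (1/3)(2/9) + (5/6)(7/15) = 139/270.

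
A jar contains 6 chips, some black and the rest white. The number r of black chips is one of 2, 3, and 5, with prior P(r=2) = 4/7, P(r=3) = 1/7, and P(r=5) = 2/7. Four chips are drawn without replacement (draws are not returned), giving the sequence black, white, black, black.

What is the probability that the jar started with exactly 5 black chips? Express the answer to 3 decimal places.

The likelihood of the observed sequence under each hypothesis: P(data | r = 2) = (2/6)(4/5)(1/4)(0/3) = 0; P(data | r = 3) = (3/6)(3/5)(2/4)(1/3) = 1/20; P(data | r = 5) = (5/6)(1/5)(4/4)(3/3) = 1/6.
Weighting by the prior gives 4/7 · 0 = 0, 1/7 · 1/20 = 1/140, 2/7 · 1/6 = 1/21; summing to 23/420.
Hence P(r = 5 | data) = (1/21) / (23/420) = 20/23.

0.870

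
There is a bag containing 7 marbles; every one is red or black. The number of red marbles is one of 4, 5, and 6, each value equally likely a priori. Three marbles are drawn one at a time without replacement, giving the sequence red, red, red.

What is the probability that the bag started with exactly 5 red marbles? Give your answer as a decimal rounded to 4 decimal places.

Compute the likelihood of the observed sequence for each case: P(data | r = 4) = (4/7)(3/6)(2/5) = 4/35; P(data | r = 5) = (5/7)(4/6)(3/5) = 2/7; P(data | r = 6) = (6/7)(5/6)(4/5) = 4/7.
Multiplying each by its prior: 1/3 · 4/35 = 4/105, 1/3 · 2/7 = 2/21, 1/3 · 4/7 = 4/21; summing to 34/105.
So P(r = 5 | data) = (2/21) / (34/105) = 5/17.

0.2941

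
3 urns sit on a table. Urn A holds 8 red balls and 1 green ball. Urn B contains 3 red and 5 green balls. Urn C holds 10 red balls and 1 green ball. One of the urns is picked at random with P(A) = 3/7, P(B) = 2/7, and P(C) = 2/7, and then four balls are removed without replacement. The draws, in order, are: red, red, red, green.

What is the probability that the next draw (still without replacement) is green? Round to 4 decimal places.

0.0648

Compute the likelihood of the observed sequence for each case: P(data | urn A) = (8/9)(7/8)(6/7)(1/6) = 0.11111; P(data | urn B) = (3/8)(2/7)(1/6)(5/5) = 0.017857; P(data | urn C) = (10/11)(9/10)(8/9)(1/8) = 0.090909.
Weighting by the prior gives 3/7 · 0.11111 = 0.047619, 2/7 · 0.017857 = 0.005102, 2/7 · 0.090909 = 0.025974; these sum to 0.078695.
The posterior is then P(urn A | data) = 0.60511, P(urn B | data) = 0.064833, P(urn C | data) = 0.33006.
So P(green next | data) = Σ P(green next | H) P(H | data) = (0)(0.60511) + (1)(0.064833) + (0)(0.33006) = 0.064833.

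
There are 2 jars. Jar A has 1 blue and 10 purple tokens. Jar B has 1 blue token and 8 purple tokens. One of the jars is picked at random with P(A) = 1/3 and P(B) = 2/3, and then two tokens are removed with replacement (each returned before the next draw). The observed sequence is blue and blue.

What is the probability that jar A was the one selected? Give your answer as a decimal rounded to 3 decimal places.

0.251

The likelihood of the observed sequence under each hypothesis: P(data | jar A) = (1/11)(1/11) = 0.0082645; P(data | jar B) = (1/9)(1/9) = 0.012346.
Weighting by the prior gives 1/3 · 0.0082645 = 0.0027548, 2/3 · 0.012346 = 0.0082305; summing to 0.010985.
Hence P(jar A | data) = (0.0027548) / (0.010985) = 0.25077.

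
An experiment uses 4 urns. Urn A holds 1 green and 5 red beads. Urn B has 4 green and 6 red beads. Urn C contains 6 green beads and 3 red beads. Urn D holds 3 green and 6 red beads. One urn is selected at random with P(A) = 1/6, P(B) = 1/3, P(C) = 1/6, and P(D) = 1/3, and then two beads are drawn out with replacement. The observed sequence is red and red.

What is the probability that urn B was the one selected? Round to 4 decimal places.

0.2982

Compute the likelihood of the observed sequence for each case: P(data | urn A) = (5/6)(5/6) = 0.69444; P(data | urn B) = (6/10)(6/10) = 0.36; P(data | urn C) = (3/9)(3/9) = 0.11111; P(data | urn D) = (6/9)(6/9) = 0.44444.
Multiplying each by its prior: 1/6 · 0.69444 = 0.11574, 1/3 · 0.36 = 0.12, 1/6 · 0.11111 = 0.018519, 1/3 · 0.44444 = 0.14815; summing to 0.40241.
By Bayes' rule, P(urn B | data) = (0.12) / (0.40241) = 0.29821.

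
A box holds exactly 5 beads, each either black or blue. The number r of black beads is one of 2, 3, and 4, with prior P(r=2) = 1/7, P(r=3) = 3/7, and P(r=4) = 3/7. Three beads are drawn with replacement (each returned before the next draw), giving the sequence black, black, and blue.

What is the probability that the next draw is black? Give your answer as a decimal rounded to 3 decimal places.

For each hypothesis, P(data | H) works out to: P(data | r = 2) = (2/5)(2/5)(3/5) = 12/125; P(data | r = 3) = (3/5)(3/5)(2/5) = 18/125; P(data | r = 4) = (4/5)(4/5)(1/5) = 16/125.
Multiplying each by its prior: 1/7 · 12/125 = 12/875, 3/7 · 18/125 = 54/875, 3/7 · 16/125 = 48/875; summing to 114/875.
Normalising, the posterior is P(r = 2 | data) = 2/19, P(r = 3 | data) = 9/19, P(r = 4 | data) = 8/19.
The predictive probability is P(black next | data) = (2/5)(2/19) + (3/5)(9/19) + (4/5)(8/19) = 63/95.

0.663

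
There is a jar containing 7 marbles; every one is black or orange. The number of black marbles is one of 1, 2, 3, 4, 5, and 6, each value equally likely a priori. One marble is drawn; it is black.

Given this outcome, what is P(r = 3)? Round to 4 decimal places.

0.1429

Compute the likelihood of this draw for each case: P(data | r = 1) = (1/7) = 1/7; P(data | r = 2) = (2/7) = 2/7; P(data | r = 3) = (3/7) = 3/7; P(data | r = 4) = (4/7) = 4/7; P(data | r = 5) = (5/7) = 5/7; P(data | r = 6) = (6/7) = 6/7.
Multiplying each by its prior: 1/6 · 1/7 = 1/42, 1/6 · 2/7 = 1/21, 1/6 · 3/7 = 1/14, 1/6 · 4/7 = 2/21, 1/6 · 5/7 = 5/42, 1/6 · 6/7 = 1/7; with total 1/2.
So P(r = 3 | data) = (1/14) / (1/2) = 1/7.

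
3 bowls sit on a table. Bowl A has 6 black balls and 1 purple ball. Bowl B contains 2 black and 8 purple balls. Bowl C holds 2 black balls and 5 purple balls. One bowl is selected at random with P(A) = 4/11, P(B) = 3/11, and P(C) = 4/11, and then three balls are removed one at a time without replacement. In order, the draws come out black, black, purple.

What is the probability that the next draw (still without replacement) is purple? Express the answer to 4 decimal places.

Under each hypothesis, the probability of the observed sequence is: P(data | bowl A) = (6/7)(5/6)(1/5) = 1/7; P(data | bowl B) = (2/10)(1/9)(8/8) = 1/45; P(data | bowl C) = (2/7)(1/6)(5/5) = 1/21.
The prior-weighted likelihoods are 4/11 · 1/7 = 4/77, 3/11 · 1/45 = 1/165, 4/11 · 1/21 = 4/231; with total 29/385.
Normalising, the posterior is P(bowl A | data) = 20/29, P(bowl B | data) = 7/87, P(bowl C | data) = 20/87.
Averaging over the posterior, P(purple next | data) = (0)(20/29) + (1)(7/87) + (1)(20/87) = 9/29.

0.3103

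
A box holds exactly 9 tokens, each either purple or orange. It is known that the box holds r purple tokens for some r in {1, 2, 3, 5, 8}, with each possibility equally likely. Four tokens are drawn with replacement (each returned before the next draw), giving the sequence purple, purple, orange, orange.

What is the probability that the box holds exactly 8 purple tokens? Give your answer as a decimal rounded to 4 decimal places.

Compute the likelihood of the observed sequence for each case: P(data | r = 1) = (1/9)(1/9)(8/9)(8/9) = 0.0097546; P(data | r = 2) = (2/9)(2/9)(7/9)(7/9) = 0.029873; P(data | r = 3) = (3/9)(3/9)(6/9)(6/9) = 0.049383; P(data | r = 5) = (5/9)(5/9)(4/9)(4/9) = 0.060966; P(data | r = 8) = (8/9)(8/9)(1/9)(1/9) = 0.0097546.
The prior-weighted likelihoods are 1/5 · 0.0097546 = 0.0019509, 1/5 · 0.029873 = 0.0059747, 1/5 · 0.049383 = 0.0098765, 1/5 · 0.060966 = 0.012193, 1/5 · 0.0097546 = 0.0019509; these sum to 0.031946.
Therefore the posterior P(r = 8 | data) = (0.0019509) / (0.031946) = 0.061069.

0.0611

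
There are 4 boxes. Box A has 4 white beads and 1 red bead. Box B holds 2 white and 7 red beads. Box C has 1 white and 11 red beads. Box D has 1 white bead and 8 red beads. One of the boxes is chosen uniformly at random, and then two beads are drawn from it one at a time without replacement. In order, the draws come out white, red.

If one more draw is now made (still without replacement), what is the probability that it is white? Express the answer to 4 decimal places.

Compute the likelihood of the observed sequence for each case: P(data | box A) = (4/5)(1/4) = 1/5; P(data | box B) = (2/9)(7/8) = 7/36; P(data | box C) = (1/12)(11/11) = 1/12; P(data | box D) = (1/9)(8/8) = 1/9.
The prior-weighted likelihoods are 1/4 · 1/5 = 1/20, 1/4 · 7/36 = 7/144, 1/4 · 1/12 = 1/48, 1/4 · 1/9 = 1/36; these sum to 53/360.
Normalising, the posterior is P(box A | data) = 18/53, P(box B | data) = 35/106, P(box C | data) = 15/106, P(box D | data) = 10/53.
So P(white next | data) = Σ P(white next | H) P(H | data) = (1)(18/53) + (1/7)(35/106) + (0)(15/106) + (0)(10/53) = 41/106.

0.3868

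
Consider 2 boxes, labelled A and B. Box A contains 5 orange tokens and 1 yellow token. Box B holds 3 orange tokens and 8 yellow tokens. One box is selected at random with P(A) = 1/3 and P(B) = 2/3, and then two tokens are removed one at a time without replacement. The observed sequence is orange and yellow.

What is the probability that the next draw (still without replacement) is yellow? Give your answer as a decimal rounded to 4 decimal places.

Under each hypothesis, the probability of the observed sequence is: P(data | box A) = (5/6)(1/5) = 1/6; P(data | box B) = (3/11)(8/10) = 12/55.
Multiplying each by its prior: 1/3 · 1/6 = 1/18, 2/3 · 12/55 = 8/55; summing to 199/990.
The posterior is then P(box A | data) = 55/199, P(box B | data) = 144/199.
So P(yellow next | data) = Σ P(yellow next | H) P(H | data) = (0)(55/199) + (7/9)(144/199) = 112/199.

0.5628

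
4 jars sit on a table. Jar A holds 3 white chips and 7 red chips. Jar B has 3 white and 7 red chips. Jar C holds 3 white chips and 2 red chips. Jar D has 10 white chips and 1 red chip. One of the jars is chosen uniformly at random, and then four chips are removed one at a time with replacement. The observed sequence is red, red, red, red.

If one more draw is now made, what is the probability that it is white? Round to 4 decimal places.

0.3153

Compute the likelihood of the observed sequence for each case: P(data | jar A) = (7/10)(7/10)(7/10)(7/10) = 0.2401; P(data | jar B) = (7/10)(7/10)(7/10)(7/10) = 0.2401; P(data | jar C) = (2/5)(2/5)(2/5)(2/5) = 0.0256; P(data | jar D) = (1/11)(1/11)(1/11)(1/11) = 6.8301e-05.
The prior-weighted likelihoods are 1/4 · 0.2401 = 0.060025, 1/4 · 0.2401 = 0.060025, 1/4 · 0.0256 = 0.0064, 1/4 · 6.8301e-05 = 1.7075e-05; with total 0.12647.
Dividing through by the total gives posterior P(jar A | data) = 0.47463, P(jar B | data) = 0.47463, P(jar C | data) = 0.050606, P(jar D | data) = 0.00013502.
The predictive probability is P(white next | data) = (3/10)(0.47463) + (3/10)(0.47463) + (3/5)(0.050606) + (10/11)(0.00013502) = 0.31526.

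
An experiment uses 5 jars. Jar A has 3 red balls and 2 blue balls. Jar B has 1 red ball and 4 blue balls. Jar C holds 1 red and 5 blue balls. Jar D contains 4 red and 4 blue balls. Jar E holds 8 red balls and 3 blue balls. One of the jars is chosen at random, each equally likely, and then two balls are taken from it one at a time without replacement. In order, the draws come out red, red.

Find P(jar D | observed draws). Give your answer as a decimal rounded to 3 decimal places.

Under each hypothesis, the probability of the observed sequence is: P(data | jar A) = (3/5)(2/4) = 0.3; P(data | jar B) = (1/5)(0/4) = 0; P(data | jar C) = (1/6)(0/5) = 0; P(data | jar D) = (4/8)(3/7) = 0.21429; P(data | jar E) = (8/11)(7/10) = 0.50909.
The prior-weighted likelihoods are 1/5 · 0.3 = 0.06, 1/5 · 0 = 0, 1/5 · 0 = 0, 1/5 · 0.21429 = 0.042857, 1/5 · 0.50909 = 0.10182; with total 0.20468.
Therefore the posterior P(jar D | data) = (0.042857) / (0.20468) = 0.20939.

0.209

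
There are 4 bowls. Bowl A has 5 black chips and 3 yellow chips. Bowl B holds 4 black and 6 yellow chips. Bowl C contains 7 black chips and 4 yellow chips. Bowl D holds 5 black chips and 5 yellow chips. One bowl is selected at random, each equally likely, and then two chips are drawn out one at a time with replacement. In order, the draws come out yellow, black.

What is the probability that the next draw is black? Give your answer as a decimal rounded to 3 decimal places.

For each hypothesis, P(data | H) works out to: P(data | bowl A) = (3/8)(5/8) = 0.23438; P(data | bowl B) = (6/10)(4/10) = 0.24; P(data | bowl C) = (4/11)(7/11) = 0.2314; P(data | bowl D) = (5/10)(5/10) = 0.25.
Weighting by the prior gives 1/4 · 0.23438 = 0.058594, 1/4 · 0.24 = 0.06, 1/4 · 0.2314 = 0.057851, 1/4 · 0.25 = 0.0625; summing to 0.23894.
Dividing through by the total gives posterior P(bowl A | data) = 0.24522, P(bowl B | data) = 0.2511, P(bowl C | data) = 0.24211, P(bowl D | data) = 0.26157.
So P(black next | data) = Σ P(black next | H) P(H | data) = (5/8)(0.24522) + (2/5)(0.2511) + (7/11)(0.24211) + (1/2)(0.26157) = 0.53856.

0.539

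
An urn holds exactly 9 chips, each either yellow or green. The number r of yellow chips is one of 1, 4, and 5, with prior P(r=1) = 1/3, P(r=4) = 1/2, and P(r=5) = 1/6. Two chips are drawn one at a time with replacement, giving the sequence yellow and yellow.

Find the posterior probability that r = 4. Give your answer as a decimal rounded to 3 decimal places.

0.640

For each hypothesis, P(data | H) works out to: P(data | r = 1) = (1/9)(1/9) = 1/81; P(data | r = 4) = (4/9)(4/9) = 16/81; P(data | r = 5) = (5/9)(5/9) = 25/81.
Multiplying each by its prior: 1/3 · 1/81 = 1/243, 1/2 · 16/81 = 8/81, 1/6 · 25/81 = 25/486; these sum to 25/162.
So P(r = 4 | data) = (8/81) / (25/162) = 16/25.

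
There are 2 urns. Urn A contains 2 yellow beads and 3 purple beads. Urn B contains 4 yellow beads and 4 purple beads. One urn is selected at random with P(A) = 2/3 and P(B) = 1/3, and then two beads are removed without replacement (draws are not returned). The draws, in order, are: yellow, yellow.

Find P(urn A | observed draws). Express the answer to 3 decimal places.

0.483

For each hypothesis, P(data | H) works out to: P(data | urn A) = (2/5)(1/4) = 1/10; P(data | urn B) = (4/8)(3/7) = 3/14.
Multiplying each by its prior: 2/3 · 1/10 = 1/15, 1/3 · 3/14 = 1/14; with total 29/210.
So P(urn A | data) = (1/15) / (29/210) = 14/29.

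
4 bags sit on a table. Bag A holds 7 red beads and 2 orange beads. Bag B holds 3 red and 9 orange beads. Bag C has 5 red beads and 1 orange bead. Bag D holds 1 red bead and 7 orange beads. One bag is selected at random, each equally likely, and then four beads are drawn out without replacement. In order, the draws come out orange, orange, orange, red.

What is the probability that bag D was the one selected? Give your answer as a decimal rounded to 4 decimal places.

Under each hypothesis, the probability of the observed sequence is: P(data | bag A) = (2/9)(1/8)(0/7) = 0; P(data | bag B) = (9/12)(8/11)(7/10)(3/9) = 0.12727; P(data | bag C) = (1/6)(0/5) = 0; P(data | bag D) = (7/8)(6/7)(5/6)(1/5) = 0.125.
The prior-weighted likelihoods are 1/4 · 0 = 0, 1/4 · 0.12727 = 0.031818, 1/4 · 0 = 0, 1/4 · 0.125 = 0.03125; with total 0.063068.
Therefore the posterior P(bag D | data) = (0.03125) / (0.063068) = 0.4955.

0.4955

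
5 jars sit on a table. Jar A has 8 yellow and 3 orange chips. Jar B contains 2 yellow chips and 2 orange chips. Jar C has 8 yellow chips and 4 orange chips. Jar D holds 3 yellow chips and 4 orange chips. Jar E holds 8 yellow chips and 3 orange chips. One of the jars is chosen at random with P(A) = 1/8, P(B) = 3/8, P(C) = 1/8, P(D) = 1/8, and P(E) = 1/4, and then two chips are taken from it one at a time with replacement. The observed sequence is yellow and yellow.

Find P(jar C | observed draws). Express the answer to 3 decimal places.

Compute the likelihood of the observed sequence for each case: P(data | jar A) = (8/11)(8/11) = 0.52893; P(data | jar B) = (2/4)(2/4) = 0.25; P(data | jar C) = (8/12)(8/12) = 0.44444; P(data | jar D) = (3/7)(3/7) = 0.18367; P(data | jar E) = (8/11)(8/11) = 0.52893.
The prior-weighted likelihoods are 1/8 · 0.52893 = 0.066116, 3/8 · 0.25 = 0.09375, 1/8 · 0.44444 = 0.055556, 1/8 · 0.18367 = 0.022959, 1/4 · 0.52893 = 0.13223; these sum to 0.37061.
By Bayes' rule, P(jar C | data) = (0.055556) / (0.37061) = 0.1499.

0.150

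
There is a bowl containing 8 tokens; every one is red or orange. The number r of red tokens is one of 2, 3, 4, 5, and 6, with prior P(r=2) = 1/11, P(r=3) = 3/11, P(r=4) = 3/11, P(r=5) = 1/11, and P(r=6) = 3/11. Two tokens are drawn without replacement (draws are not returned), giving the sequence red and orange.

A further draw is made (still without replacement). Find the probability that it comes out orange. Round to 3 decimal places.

For each hypothesis, P(data | H) works out to: P(data | r = 2) = (2/8)(6/7) = 3/14; P(data | r = 3) = (3/8)(5/7) = 15/56; P(data | r = 4) = (4/8)(4/7) = 2/7; P(data | r = 5) = (5/8)(3/7) = 15/56; P(data | r = 6) = (6/8)(2/7) = 3/14.
The prior-weighted likelihoods are 1/11 · 3/14 = 3/154, 3/11 · 15/56 = 45/616, 3/11 · 2/7 = 6/77, 1/11 · 15/56 = 15/616, 3/11 · 3/14 = 9/154; these sum to 39/154.
Dividing through by the total gives posterior P(r = 2 | data) = 1/13, P(r = 3 | data) = 15/52, P(r = 4 | data) = 4/13, P(r = 5 | data) = 5/52, P(r = 6 | data) = 3/13.
So P(orange next | data) = Σ P(orange next | H) P(H | data) = (5/6)(1/13) + (2/3)(15/52) + (1/2)(4/13) + (1/3)(5/52) + (1/6)(3/13) = 25/52.

0.481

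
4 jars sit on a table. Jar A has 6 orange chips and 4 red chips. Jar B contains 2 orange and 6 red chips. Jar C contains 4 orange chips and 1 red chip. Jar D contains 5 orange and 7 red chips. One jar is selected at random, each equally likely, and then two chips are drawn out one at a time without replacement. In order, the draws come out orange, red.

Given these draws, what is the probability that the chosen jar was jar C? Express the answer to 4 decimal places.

For each hypothesis, P(data | H) works out to: P(data | jar A) = (6/10)(4/9) = 0.26667; P(data | jar B) = (2/8)(6/7) = 0.21429; P(data | jar C) = (4/5)(1/4) = 0.2; P(data | jar D) = (5/12)(7/11) = 0.26515.
Weighting by the prior gives 1/4 · 0.26667 = 0.066667, 1/4 · 0.21429 = 0.053571, 1/4 · 0.2 = 0.05, 1/4 · 0.26515 = 0.066288; with total 0.23653.
Hence P(jar C | data) = (0.05) / (0.23653) = 0.21139.

0.2114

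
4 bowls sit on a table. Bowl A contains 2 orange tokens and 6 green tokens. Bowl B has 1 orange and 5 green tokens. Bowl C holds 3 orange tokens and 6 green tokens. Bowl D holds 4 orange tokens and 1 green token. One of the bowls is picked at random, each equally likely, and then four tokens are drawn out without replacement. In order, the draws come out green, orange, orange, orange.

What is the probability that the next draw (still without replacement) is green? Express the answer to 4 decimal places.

Under each hypothesis, the probability of the observed sequence is: P(data | bowl A) = (6/8)(2/7)(1/6)(0/5) = 0; P(data | bowl B) = (5/6)(1/5)(0/4) = 0; P(data | bowl C) = (6/9)(3/8)(2/7)(1/6) = 0.011905; P(data | bowl D) = (1/5)(4/4)(3/3)(2/2) = 0.2.
Multiplying each by its prior: 1/4 · 0 = 0, 1/4 · 0 = 0, 1/4 · 0.011905 = 0.0029762, 1/4 · 0.2 = 0.05; summing to 0.052976.
Dividing through by the total gives posterior P(bowl A | data) = 0, P(bowl B | data) = 0, P(bowl C | data) = 0.05618, P(bowl D | data) = 0.94382.
Averaging over the posterior, P(green next | data) = (1)(0.05618) + (0)(0.94382) = 0.05618.

0.0562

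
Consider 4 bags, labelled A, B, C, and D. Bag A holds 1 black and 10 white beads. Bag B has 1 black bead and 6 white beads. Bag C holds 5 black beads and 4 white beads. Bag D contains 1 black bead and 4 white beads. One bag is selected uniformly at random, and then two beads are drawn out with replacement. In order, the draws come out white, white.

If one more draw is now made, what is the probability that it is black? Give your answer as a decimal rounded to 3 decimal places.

0.174

For each hypothesis, P(data | H) works out to: P(data | bag A) = (10/11)(10/11) = 0.82645; P(data | bag B) = (6/7)(6/7) = 0.73469; P(data | bag C) = (4/9)(4/9) = 0.19753; P(data | bag D) = (4/5)(4/5) = 0.64.
The prior-weighted likelihoods are 1/4 · 0.82645 = 0.20661, 1/4 · 0.73469 = 0.18367, 1/4 · 0.19753 = 0.049383, 1/4 · 0.64 = 0.16; summing to 0.59967.
The posterior is then P(bag A | data) = 0.34454, P(bag B | data) = 0.30629, P(bag C | data) = 0.08235, P(bag D | data) = 0.26681.
So P(black next | data) = Σ P(black next | H) P(H | data) = (1/11)(0.34454) + (1/7)(0.30629) + (5/9)(0.08235) + (1/5)(0.26681) = 0.17419.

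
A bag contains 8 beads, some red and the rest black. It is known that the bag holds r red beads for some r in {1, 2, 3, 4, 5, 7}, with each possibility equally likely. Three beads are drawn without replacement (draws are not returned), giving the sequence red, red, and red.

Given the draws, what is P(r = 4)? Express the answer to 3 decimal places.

0.080

For each hypothesis, P(data | H) works out to: P(data | r = 1) = (1/8)(0/7) = 0; P(data | r = 2) = (2/8)(1/7)(0/6) = 0; P(data | r = 3) = (3/8)(2/7)(1/6) = 1/56; P(data | r = 4) = (4/8)(3/7)(2/6) = 1/14; P(data | r = 5) = (5/8)(4/7)(3/6) = 5/28; P(data | r = 7) = (7/8)(6/7)(5/6) = 5/8.
The prior-weighted likelihoods are 1/6 · 0 = 0, 1/6 · 0 = 0, 1/6 · 1/56 = 1/336, 1/6 · 1/14 = 1/84, 1/6 · 5/28 = 5/168, 1/6 · 5/8 = 5/48; these sum to 25/168.
Therefore the posterior P(r = 4 | data) = (1/84) / (25/168) = 2/25.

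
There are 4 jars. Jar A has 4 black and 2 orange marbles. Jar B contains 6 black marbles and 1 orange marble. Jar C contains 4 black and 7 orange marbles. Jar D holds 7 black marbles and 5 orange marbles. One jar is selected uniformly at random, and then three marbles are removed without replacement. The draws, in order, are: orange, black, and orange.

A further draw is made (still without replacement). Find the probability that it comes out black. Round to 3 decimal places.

0.587

For each hypothesis, P(data | H) works out to: P(data | jar A) = (2/6)(4/5)(1/4) = 0.066667; P(data | jar B) = (1/7)(6/6)(0/5) = 0; P(data | jar C) = (7/11)(4/10)(6/9) = 0.1697; P(data | jar D) = (5/12)(7/11)(4/10) = 0.10606.
Multiplying each by its prior: 1/4 · 0.066667 = 0.016667, 1/4 · 0 = 0, 1/4 · 0.1697 = 0.042424, 1/4 · 0.10606 = 0.026515; with total 0.085606.
The posterior is then P(jar A | data) = 0.19469, P(jar B | data) = 0, P(jar C | data) = 0.49558, P(jar D | data) = 0.30973.
Averaging over the posterior, P(black next | data) = (1)(0.19469) + (3/8)(0.49558) + (2/3)(0.30973) = 0.58702.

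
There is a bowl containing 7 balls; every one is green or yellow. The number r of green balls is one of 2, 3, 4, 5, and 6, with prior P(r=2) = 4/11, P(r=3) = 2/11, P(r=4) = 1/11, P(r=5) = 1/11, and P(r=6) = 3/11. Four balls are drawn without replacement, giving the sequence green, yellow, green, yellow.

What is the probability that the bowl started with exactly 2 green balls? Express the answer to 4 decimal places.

0.3846

Compute the likelihood of the observed sequence for each case: P(data | r = 2) = (2/7)(5/6)(1/5)(4/4) = 0.047619; P(data | r = 3) = (3/7)(4/6)(2/5)(3/4) = 0.085714; P(data | r = 4) = (4/7)(3/6)(3/5)(2/4) = 0.085714; P(data | r = 5) = (5/7)(2/6)(4/5)(1/4) = 0.047619; P(data | r = 6) = (6/7)(1/6)(5/5)(0/4) = 0.
The prior-weighted likelihoods are 4/11 · 0.047619 = 0.017316, 2/11 · 0.085714 = 0.015584, 1/11 · 0.085714 = 0.0077922, 1/11 · 0.047619 = 0.004329, 3/11 · 0 = 0; summing to 0.045022.
Therefore the posterior P(r = 2 | data) = (0.017316) / (0.045022) = 0.38462.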